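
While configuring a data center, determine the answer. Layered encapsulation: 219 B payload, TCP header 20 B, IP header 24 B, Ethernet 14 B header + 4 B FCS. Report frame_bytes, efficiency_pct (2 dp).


TCP segment = 219 + 20 = 239 B
IP packet = 239 + 24 = 263 B
Ethernet frame = 263 + 14 + 4 = 281 B
Efficiency = app / frame = 219 / 281 = 0.779359 = 77.9359% -> 77.94% (2 dp)

281, 77.94


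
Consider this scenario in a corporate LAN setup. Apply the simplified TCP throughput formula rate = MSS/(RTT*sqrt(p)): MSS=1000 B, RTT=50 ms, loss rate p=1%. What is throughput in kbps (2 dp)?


Given: MSS = 1000 bytes, RTT = 50 ms, loss = 1%
RTT in seconds = 50 / 1000 = 0.05
Loss rate = 1% = 0.01
sqrt(loss) = sqrt(0.01) = 0.1
Throughput (bytes/s) = 1000 / (0.05 * 0.1) = 200000.0000
Throughput (kbps) = 200000.0000 * 8 / 1000 = 1600.000000 -> 1600.00 kbps (2 dp)

1600.00


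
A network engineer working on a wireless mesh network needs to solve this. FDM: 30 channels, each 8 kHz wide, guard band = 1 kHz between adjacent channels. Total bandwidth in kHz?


Given: 30 channels, 8 kHz each, guard = 1 kHz
Channel bandwidth = 30 * 8 = 240 kHz
Guard bands = 29 gaps * 1 kHz = 29 kHz
Total = 240 + 29 = 269 kHz

269


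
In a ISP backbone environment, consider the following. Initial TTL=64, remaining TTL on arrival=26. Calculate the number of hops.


Given: initial TTL = 64, received TTL = 26
Hops = initial TTL - received TTL
Hops = 64 - 26 = 38

38


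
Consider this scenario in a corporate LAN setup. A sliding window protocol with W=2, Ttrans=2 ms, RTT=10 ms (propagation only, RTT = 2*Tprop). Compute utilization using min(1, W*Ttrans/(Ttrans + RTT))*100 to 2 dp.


Given: W = 2, Ttrans = 2 ms, RTT = 10 ms (= 2 * Tprop, Tprop = 5 ms)
Cycle time = Ttrans + RTT = 2 + 10 = 12 ms (first packet sent until its ACK returns)
W * Ttrans = 2 * 2 = 4 ms of sending per cycle
W * Ttrans / (Ttrans + RTT) = 4 / 12 = 0.333333
U = min(1, 0.333333) = 0.333333
U% = 33.33%

33.33


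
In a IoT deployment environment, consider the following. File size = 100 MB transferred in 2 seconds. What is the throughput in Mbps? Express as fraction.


Given: file = 100 MB, time = 2 s
File in Mb = 100 * 8 = 800 Mb
Throughput = 800 / 2 Mbps
Throughput = 400 Mbps

400


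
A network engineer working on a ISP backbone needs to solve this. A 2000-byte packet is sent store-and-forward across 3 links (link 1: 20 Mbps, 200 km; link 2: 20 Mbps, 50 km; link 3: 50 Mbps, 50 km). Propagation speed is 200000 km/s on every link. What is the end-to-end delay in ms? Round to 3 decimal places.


Packet = 2000 bytes = 16000 bits. Store-and-forward: sum (t_trans + t_prop) per link.
Link 1: t_trans = 16000/(20*10^6) s = 0.8000 ms; t_prop = 200/200000 s = 1.0000 ms; subtotal = 1.8000 ms
Link 2: t_trans = 16000/(20*10^6) s = 0.8000 ms; t_prop = 50/200000 s = 0.2500 ms; subtotal = 1.0500 ms
Link 3: t_trans = 16000/(50*10^6) s = 0.3200 ms; t_prop = 50/200000 s = 0.2500 ms; subtotal = 0.5700 ms
End-to-end = 1.8000 + 1.0500 + 0.5700 = 3.4200 ms -> 3.420 ms (3 dp)

3.420


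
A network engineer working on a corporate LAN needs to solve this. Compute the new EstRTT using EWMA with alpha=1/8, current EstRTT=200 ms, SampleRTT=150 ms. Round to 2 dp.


Given: EstRTT = 200 ms, SampleRTT = 150 ms, alpha = 1/8
New EstRTT = (1 - alpha) * EstRTT + alpha * SampleRTT
(7/8) * 200 = 175
(1/8) * 150 = 18.75
New EstRTT = 175 + 18.75 = 193.75 ms -> 193.75 ms (2 dp)

193.75


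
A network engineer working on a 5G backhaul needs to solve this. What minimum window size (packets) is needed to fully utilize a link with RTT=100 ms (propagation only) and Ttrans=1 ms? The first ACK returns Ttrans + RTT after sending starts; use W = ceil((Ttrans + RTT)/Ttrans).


Given: Ttrans = 1 ms, RTT = 100 ms (= 2 * Tprop, Tprop = 50 ms)
Time until first ACK returns = Ttrans + RTT = 1 + 100 = 101 ms
Need W * Ttrans >= Ttrans + RTT  ->  W >= (Ttrans + RTT) / Ttrans
(Ttrans + RTT) / Ttrans = 101 / 1 = 101
W_min = ceil(101) = 101

101


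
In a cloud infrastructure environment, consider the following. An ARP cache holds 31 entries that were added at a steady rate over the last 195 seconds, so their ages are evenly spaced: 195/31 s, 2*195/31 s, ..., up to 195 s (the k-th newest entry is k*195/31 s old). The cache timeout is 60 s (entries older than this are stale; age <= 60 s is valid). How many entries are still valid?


Ages are k * 195/31 s for k = 1..31 (spacing = 6.2903 s).
Entry k is valid iff k * 195/31 <= 60 iff k <= 31 * 60 / 195 = 9.5385
n_valid = floor(9.5385) = 9
(n_stale = 31 - 9 = 22)

9


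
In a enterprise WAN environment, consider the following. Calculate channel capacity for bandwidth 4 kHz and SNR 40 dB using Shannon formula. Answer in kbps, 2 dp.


Given: B = 4 kHz, SNR = 40 dB
SNR linear = 10^(40/10) = 10000
1 + SNR = 10001
log2(10001) = 13.2878566418
C = 4 * 1000 * 13.2878566418 = 53151.4266 bps
C = 53.151427 kbps -> 53.15 kbps (2 dp)

53.15


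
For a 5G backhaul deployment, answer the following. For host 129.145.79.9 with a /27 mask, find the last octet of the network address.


Given: IP = 129.145.79.9, prefix = /27
Subnet mask = 255.255.255.224
Last octet of IP: 9
Last octet of mask: 224
Network last octet = 9 AND 224 = 0

0


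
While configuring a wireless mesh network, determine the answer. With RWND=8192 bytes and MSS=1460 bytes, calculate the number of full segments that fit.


Given: RWND = 8192 bytes, MSS = 1460 bytes
Full segments = floor(RWND / MSS)
Full segments = floor(8192 / 1460)
Full segments = floor(5.611) = 5

5


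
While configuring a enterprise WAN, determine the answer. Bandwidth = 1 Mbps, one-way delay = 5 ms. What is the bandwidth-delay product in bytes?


Given: bandwidth = 1 Mbps, delay = 5 ms
BDP in bits = 1 * 10^6 * 5 / 1000
BDP in bits = 5000
BDP in bytes = 5000 / 8 = 625

625


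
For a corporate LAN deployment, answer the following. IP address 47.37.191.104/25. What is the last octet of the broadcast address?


Given: IP = 47.37.191.104, prefix = /25
Host bits = 32 - 25 = 7
Network last octet = 104 AND mask = 0
Host part size = 2^7 - 1 = 127
Broadcast last octet = 0 OR 127 = 127

127


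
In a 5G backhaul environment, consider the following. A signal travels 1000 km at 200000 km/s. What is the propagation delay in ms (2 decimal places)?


Given: distance = 1000 km, speed = 200000 km/s
Delay = distance / speed = 1000 / 200000 seconds
Delay in ms = 1000 * 1000 / 200000
Delay = 5.0000 ms
Rounded to 2 dp = 5.00 ms

5.00


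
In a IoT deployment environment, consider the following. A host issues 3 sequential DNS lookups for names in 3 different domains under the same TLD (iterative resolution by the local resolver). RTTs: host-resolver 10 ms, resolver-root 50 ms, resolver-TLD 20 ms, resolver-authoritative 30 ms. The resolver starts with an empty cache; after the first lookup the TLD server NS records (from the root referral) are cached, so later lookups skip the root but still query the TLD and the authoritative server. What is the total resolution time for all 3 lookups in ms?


Lookup 1 (cold cache): local + root + TLD + auth = 10 + 50 + 20 + 30 = 110 ms
Lookups 2..3 (TLD NS cached -> skip root; new domain -> still ask TLD and auth): local + TLD + auth = 10 + 20 + 30 = 60 ms each
Remaining 2 lookups: 2 * 60 = 120 ms
Total = 110 + 120 = 230 ms

230


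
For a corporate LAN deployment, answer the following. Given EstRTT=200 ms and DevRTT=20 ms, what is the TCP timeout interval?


Given: EstRTT = 200 ms, DevRTT = 20 ms
Timeout = EstRTT + 4 * DevRTT
4 * DevRTT = 4 * 20 = 80
Timeout = 200 + 80 = 280 ms

280


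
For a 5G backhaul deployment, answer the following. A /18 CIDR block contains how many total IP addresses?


Given: CIDR prefix /18
Host bits = 32 - 18 = 14
Total addresses = 2^14 = 16384

16384


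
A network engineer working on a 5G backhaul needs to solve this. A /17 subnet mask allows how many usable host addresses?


Given: subnet mask /17
Host bits = 32 - 17 = 15
Total addresses = 2^15 = 32768
Usable hosts = 32768 - 2 (network + broadcast) = 32766

32766


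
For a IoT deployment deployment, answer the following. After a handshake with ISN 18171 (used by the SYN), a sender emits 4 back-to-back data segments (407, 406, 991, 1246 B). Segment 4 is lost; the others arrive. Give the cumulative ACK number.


SYN uses sequence number 18171; first data byte = ISN + 1 = 18172.
Segment 1: SEQ = 18172, len = 407 B, covers [18172, 18578]
Segment 2: SEQ = 18579, len = 406 B, covers [18579, 18984]
Segment 3: SEQ = 18985, len = 991 B, covers [18985, 19975]
Segment 4: SEQ = 19976, len = 1246 B, covers [19976, 21221] [LOST]
In-order data received: bytes [18172, 19975] (segments 1..3).
Segment 4 missing -> gap begins at byte 19976.
Cumulative ACK = next expected in-order byte = 18172 + 407 + 406 + 991 = 19976

19976


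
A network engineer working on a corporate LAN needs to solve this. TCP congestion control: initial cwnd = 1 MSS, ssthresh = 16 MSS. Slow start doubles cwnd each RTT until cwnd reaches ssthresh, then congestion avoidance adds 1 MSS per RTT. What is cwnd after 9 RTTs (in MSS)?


RTT 0: cwnd = 1 MSS (initial)
RTT 1: cwnd = 2 MSS (slow start, doubled)
RTT 2: cwnd = 4 MSS (slow start, doubled)
RTT 3: cwnd = 8 MSS (slow start, doubled)
RTT 4: cwnd = 16 MSS (slow start, doubled)
RTT 5: cwnd = 17 MSS (congestion avoidance, +1)
RTT 6: cwnd = 18 MSS (congestion avoidance, +1)
RTT 7: cwnd = 19 MSS (congestion avoidance, +1)
RTT 8: cwnd = 20 MSS (congestion avoidance, +1)
RTT 9: cwnd = 21 MSS (congestion avoidance, +1)

21


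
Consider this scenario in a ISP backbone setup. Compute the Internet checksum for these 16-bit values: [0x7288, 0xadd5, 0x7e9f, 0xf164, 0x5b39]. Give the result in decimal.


Given words: [0x7288, 0xadd5, 0x7e9f, 0xf164, 0x5b39]
Step 1: Sum all words
Raw sum = 29320 + 44501 + 32415 + 61796 + 23353 = 191385
Step 2: Fold carry: (60313 + 2) = 60315
One's complement = ~60315 & 0xFFFF = 5220

5220


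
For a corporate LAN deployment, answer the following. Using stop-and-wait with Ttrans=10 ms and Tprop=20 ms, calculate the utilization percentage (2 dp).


Given: Ttrans = 10 ms, Tprop = 20 ms
RTT = 2 * Tprop = 2 * 20 = 40 ms
U = Ttrans / (Ttrans + RTT)
U = 10 / (10 + 40)
U = 10 / 50 = 0.2
U% = 20.00%

20.00


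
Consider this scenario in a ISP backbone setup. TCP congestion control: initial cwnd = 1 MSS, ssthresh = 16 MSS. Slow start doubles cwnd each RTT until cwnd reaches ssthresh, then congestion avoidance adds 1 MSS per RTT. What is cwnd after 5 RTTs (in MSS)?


RTT 0: cwnd = 1 MSS (initial)
RTT 1: cwnd = 2 MSS (slow start, doubled)
RTT 2: cwnd = 4 MSS (slow start, doubled)
RTT 3: cwnd = 8 MSS (slow start, doubled)
RTT 4: cwnd = 16 MSS (slow start, doubled)
RTT 5: cwnd = 17 MSS (congestion avoidance, +1)

17


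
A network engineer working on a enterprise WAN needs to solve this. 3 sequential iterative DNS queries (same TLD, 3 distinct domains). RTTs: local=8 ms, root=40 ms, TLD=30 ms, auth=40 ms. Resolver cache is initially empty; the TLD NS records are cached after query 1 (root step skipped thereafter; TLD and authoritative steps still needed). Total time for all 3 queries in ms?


Lookup 1 (cold cache): local + root + TLD + auth = 8 + 40 + 30 + 40 = 118 ms
Lookups 2..3 (TLD NS cached -> skip root; new domain -> still ask TLD and auth): local + TLD + auth = 8 + 30 + 40 = 78 ms each
Remaining 2 lookups: 2 * 78 = 156 ms
Total = 118 + 156 = 274 ms

274


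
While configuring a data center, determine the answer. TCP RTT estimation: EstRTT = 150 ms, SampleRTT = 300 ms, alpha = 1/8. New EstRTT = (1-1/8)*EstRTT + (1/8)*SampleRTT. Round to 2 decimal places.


Given: EstRTT = 150 ms, SampleRTT = 300 ms, alpha = 1/8
New EstRTT = (1 - alpha) * EstRTT + alpha * SampleRTT
(7/8) * 150 = 131.25
(1/8) * 300 = 37.5
New EstRTT = 131.25 + 37.5 = 168.75 ms -> 168.75 ms (2 dp)

168.75


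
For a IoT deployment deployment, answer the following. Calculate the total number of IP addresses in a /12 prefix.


Given: CIDR prefix /12
Host bits = 32 - 12 = 20
Total addresses = 2^20 = 1048576

1048576


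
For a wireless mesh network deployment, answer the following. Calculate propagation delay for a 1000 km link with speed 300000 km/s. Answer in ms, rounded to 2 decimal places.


Given: distance = 1000 km, speed = 300000 km/s
Delay = distance / speed = 1000 / 300000 seconds
Delay in ms = 1000 * 1000 / 300000
Delay = 3.3333 ms
Rounded to 2 dp = 3.33 ms

3.33


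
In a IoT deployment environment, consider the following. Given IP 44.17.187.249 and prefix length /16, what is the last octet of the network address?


Given: IP = 44.17.187.249, prefix = /16
Subnet mask = 255.255.0.0
Last octet of IP: 249
Last octet of mask: 0
Network last octet = 249 AND 0 = 0

0


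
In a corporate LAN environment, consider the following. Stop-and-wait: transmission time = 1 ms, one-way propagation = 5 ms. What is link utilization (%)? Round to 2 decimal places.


Given: Ttrans = 1 ms, Tprop = 5 ms
RTT = 2 * Tprop = 2 * 5 = 10 ms
U = Ttrans / (Ttrans + RTT)
U = 1 / (1 + 10)
U = 1 / 11 = 0.090909
U% = 9.09%

9.09


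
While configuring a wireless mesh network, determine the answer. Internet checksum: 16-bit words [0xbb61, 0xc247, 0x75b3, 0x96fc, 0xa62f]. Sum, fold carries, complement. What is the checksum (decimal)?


Given words: [0xbb61, 0xc247, 0x75b3, 0x96fc, 0xa62f]
Step 1: Sum all words
Raw sum = 47969 + 49735 + 30131 + 38652 + 42543 = 209030
Step 2: Fold carry: (12422 + 3) = 12425
One's complement = ~12425 & 0xFFFF = 53110

53110


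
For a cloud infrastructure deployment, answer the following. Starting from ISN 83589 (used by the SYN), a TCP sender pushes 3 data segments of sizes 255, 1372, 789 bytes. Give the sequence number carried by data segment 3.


The SYN occupies sequence number ISN = 83589, so the first data byte is ISN + 1 = 83590.
SEQ of data segment i = (ISN + 1) + sum of payload sizes of segments 1..i-1.
Segment 1: SEQ = 83590, payload = 255 bytes
Segment 2: SEQ = 83845, payload = 1372 bytes
Segment 3: SEQ = 85217, payload = 789 bytes
SEQ of segment 3 = 83590 + 255 + 1372 = 85217

85217


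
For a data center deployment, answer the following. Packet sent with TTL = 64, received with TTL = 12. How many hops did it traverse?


Given: initial TTL = 64, received TTL = 12
Hops = initial TTL - received TTL
Hops = 64 - 12 = 52

52


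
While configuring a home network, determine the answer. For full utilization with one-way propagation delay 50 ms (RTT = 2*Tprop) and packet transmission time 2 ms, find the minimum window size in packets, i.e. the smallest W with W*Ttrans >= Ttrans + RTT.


Given: Ttrans = 2 ms, RTT = 100 ms (= 2 * Tprop, Tprop = 50 ms)
Time until first ACK returns = Ttrans + RTT = 2 + 100 = 102 ms
Need W * Ttrans >= Ttrans + RTT  ->  W >= (Ttrans + RTT) / Ttrans
(Ttrans + RTT) / Ttrans = 102 / 2 = 51
W_min = ceil(51) = 51

51


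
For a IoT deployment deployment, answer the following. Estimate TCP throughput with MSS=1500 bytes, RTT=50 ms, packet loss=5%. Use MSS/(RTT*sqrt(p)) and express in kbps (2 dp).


Given: MSS = 1500 bytes, RTT = 50 ms, loss = 5%
RTT in seconds = 50 / 1000 = 0.05
Loss rate = 5% = 0.05
sqrt(loss) = sqrt(0.05) = 0.223606797750
Throughput (bytes/s) = 1500 / (0.05 * 0.223606797750) = 134164.0786
Throughput (kbps) = 134164.0786 * 8 / 1000 = 1073.312629 -> 1073.31 kbps (2 dp)

1073.31


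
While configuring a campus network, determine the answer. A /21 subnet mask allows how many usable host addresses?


Given: subnet mask /21
Host bits = 32 - 21 = 11
Total addresses = 2^11 = 2048
Usable hosts = 2048 - 2 (network + broadcast) = 2046

2046


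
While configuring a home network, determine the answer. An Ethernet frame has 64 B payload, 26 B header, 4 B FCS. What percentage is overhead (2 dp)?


Given: payload = 64 B, header = 26 B, trailer = 4 B
Overhead bytes = header + trailer = 26 + 4 = 30
Total frame = payload + overhead = 64 + 30 = 94
Overhead % = 30 / 94 * 100 = 31.9149% -> 31.91% (2 dp)

31.91


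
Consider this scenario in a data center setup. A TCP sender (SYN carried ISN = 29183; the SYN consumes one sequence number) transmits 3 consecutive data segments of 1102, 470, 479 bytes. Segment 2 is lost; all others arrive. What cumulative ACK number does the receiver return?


SYN uses sequence number 29183; first data byte = ISN + 1 = 29184.
Segment 1: SEQ = 29184, len = 1102 B, covers [29184, 30285]
Segment 2: SEQ = 30286, len = 470 B, covers [30286, 30755] [LOST]
Segment 3: SEQ = 30756, len = 479 B, covers [30756, 31234]
In-order data received: bytes [29184, 30285] (segments 1..1).
Segment 2 missing -> gap begins at byte 30286; later segments buffered out of order.
Cumulative ACK = next expected in-order byte = 29184 + 1102 = 30286

30286


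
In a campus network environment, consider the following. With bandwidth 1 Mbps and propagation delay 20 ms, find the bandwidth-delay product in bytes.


Given: bandwidth = 1 Mbps, delay = 20 ms
BDP in bits = 1 * 10^6 * 20 / 1000
BDP in bits = 20000
BDP in bytes = 20000 / 8 = 2500

2500


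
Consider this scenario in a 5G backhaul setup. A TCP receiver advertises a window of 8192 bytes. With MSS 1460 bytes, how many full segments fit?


Given: RWND = 8192 bytes, MSS = 1460 bytes
Full segments = floor(RWND / MSS)
Full segments = floor(8192 / 1460)
Full segments = floor(5.611) = 5

5


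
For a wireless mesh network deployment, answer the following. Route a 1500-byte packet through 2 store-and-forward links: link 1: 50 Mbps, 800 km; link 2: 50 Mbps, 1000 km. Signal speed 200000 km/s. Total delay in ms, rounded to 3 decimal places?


Packet = 1500 bytes = 12000 bits. Store-and-forward: sum (t_trans + t_prop) per link.
Link 1: t_trans = 12000/(50*10^6) s = 0.2400 ms; t_prop = 800/200000 s = 4.0000 ms; subtotal = 4.2400 ms
Link 2: t_trans = 12000/(50*10^6) s = 0.2400 ms; t_prop = 1000/200000 s = 5.0000 ms; subtotal = 5.2400 ms
End-to-end = 4.2400 + 5.2400 = 9.4800 ms -> 9.480 ms (3 dp)

9.480


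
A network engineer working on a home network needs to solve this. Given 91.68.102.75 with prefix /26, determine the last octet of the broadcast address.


Given: IP = 91.68.102.75, prefix = /26
Host bits = 32 - 26 = 6
Network last octet = 75 AND mask = 64
Host part size = 2^6 - 1 = 63
Broadcast last octet = 64 OR 63 = 127

127


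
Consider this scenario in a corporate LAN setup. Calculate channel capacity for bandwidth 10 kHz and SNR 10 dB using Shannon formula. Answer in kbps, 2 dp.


Given: B = 10 kHz, SNR = 10 dB
SNR linear = 10^(10/10) = 10
1 + SNR = 11
log2(11) = 3.4594316186
C = 10 * 1000 * 3.4594316186 = 34594.3162 bps
C = 34.594316 kbps -> 34.59 kbps (2 dp)

34.59


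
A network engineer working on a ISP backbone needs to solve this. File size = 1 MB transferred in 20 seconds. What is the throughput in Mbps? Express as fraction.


Given: file = 1 MB, time = 20 s
File in Mb = 1 * 8 = 8 Mb
Throughput = 8 / 20 Mbps
Throughput = 2/5 Mbps

2/5


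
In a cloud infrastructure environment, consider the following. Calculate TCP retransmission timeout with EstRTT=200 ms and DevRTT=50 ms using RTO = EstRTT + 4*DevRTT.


Given: EstRTT = 200 ms, DevRTT = 50 ms
Timeout = EstRTT + 4 * DevRTT
4 * DevRTT = 4 * 50 = 200
Timeout = 200 + 200 = 400 ms

400


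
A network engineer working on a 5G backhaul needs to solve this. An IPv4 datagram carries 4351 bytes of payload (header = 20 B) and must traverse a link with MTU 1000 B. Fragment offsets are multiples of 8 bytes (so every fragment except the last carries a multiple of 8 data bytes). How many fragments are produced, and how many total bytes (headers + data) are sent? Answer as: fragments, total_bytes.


Max data per non-final fragment = floor((MTU - header)/8)*8 = floor((1000 - 20)/8)*8 = floor(980/8)*8 = 976 B
Final fragment needs no 8-byte alignment: it can carry up to MTU - header = 980 B
Non-final fragments needed = ceil((payload - 980) / 976) = ceil(3371/976) = ceil(3.4539) = 4
Number of fragments = 4 + 1 = 5
Fragment sizes (data): 4 * 976 B + 447 B (last, 447 <= 980 OK)
Total bytes sent = payload + n_frags * header = 4351 + 5*20 = 4351 + 100 = 4451 B

5, 4451


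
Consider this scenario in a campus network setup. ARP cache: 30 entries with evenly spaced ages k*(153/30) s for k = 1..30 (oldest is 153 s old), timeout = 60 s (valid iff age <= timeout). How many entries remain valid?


Ages are k * 153/30 s for k = 1..30 (spacing = 5.1000 s).
Entry k is valid iff k * 153/30 <= 60 iff k <= 30 * 60 / 153 = 11.7647
n_valid = floor(11.7647) = 11
(n_stale = 30 - 11 = 19)

11


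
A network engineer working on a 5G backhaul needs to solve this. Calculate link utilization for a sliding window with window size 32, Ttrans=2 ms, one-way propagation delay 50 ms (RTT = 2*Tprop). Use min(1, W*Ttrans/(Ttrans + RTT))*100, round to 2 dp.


Given: W = 32, Ttrans = 2 ms, RTT = 100 ms (= 2 * Tprop, Tprop = 50 ms)
Cycle time = Ttrans + RTT = 2 + 100 = 102 ms (first packet sent until its ACK returns)
W * Ttrans = 32 * 2 = 64 ms of sending per cycle
W * Ttrans / (Ttrans + RTT) = 64 / 102 = 0.627451
U = min(1, 0.627451) = 0.627451
U% = 62.75%

62.75


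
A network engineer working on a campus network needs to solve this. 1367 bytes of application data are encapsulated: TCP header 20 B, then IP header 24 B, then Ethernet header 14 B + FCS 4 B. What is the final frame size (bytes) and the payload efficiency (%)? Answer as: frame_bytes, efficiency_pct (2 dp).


TCP segment = 1367 + 20 = 1387 B
IP packet = 1387 + 24 = 1411 B
Ethernet frame = 1411 + 14 + 4 = 1429 B
Efficiency = app / frame = 1367 / 1429 = 0.956613 = 95.6613% -> 95.66% (2 dp)

1429, 95.66


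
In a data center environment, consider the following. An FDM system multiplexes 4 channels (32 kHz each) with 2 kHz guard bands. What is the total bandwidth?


Given: 4 channels, 32 kHz each, guard = 2 kHz
Channel bandwidth = 4 * 32 = 128 kHz
Guard bands = 3 gaps * 2 kHz = 6 kHz
Total = 128 + 6 = 134 kHz

134


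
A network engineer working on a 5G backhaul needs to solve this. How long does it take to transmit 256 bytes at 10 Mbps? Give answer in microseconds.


Given: packet = 256 bytes, bandwidth = 10 Mbps
Packet in bits = 256 * 8 = 2048 bits
Bandwidth = 10 * 10^6 = 10000000 bps
Time = 2048 / 10000000 seconds
Time in us = 2048 * 10^6 / 10000000 = 204.8

204.8


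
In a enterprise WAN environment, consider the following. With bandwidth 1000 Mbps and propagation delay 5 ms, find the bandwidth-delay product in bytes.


Given: bandwidth = 1000 Mbps, delay = 5 ms
BDP in bits = 1000 * 10^6 * 5 / 1000
BDP in bits = 5000000
BDP in bytes = 5000000 / 8 = 625000

625000


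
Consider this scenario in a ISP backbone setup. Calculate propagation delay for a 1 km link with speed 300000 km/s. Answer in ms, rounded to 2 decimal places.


Given: distance = 1 km, speed = 300000 km/s
Delay = distance / speed = 1 / 300000 seconds
Delay in ms = 1 * 1000 / 300000
Delay = 0.0033 ms
Rounded to 2 dp = 0.00 ms

0.00


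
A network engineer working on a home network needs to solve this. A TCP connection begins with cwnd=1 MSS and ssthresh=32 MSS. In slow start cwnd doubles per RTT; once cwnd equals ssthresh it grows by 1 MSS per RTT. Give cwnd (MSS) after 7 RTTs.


RTT 0: cwnd = 1 MSS (initial)
RTT 1: cwnd = 2 MSS (slow start, doubled)
RTT 2: cwnd = 4 MSS (slow start, doubled)
RTT 3: cwnd = 8 MSS (slow start, doubled)
RTT 4: cwnd = 16 MSS (slow start, doubled)
RTT 5: cwnd = 32 MSS (slow start, doubled)
RTT 6: cwnd = 33 MSS (congestion avoidance, +1)
RTT 7: cwnd = 34 MSS (congestion avoidance, +1)

34


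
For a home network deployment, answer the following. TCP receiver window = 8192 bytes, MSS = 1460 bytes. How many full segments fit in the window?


Given: RWND = 8192 bytes, MSS = 1460 bytes
Full segments = floor(RWND / MSS)
Full segments = floor(8192 / 1460)
Full segments = floor(5.611) = 5

5


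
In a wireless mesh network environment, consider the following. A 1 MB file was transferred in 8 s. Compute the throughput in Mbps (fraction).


Given: file = 1 MB, time = 8 s
File in Mb = 1 * 8 = 8 Mb
Throughput = 8 / 8 Mbps
Throughput = 1 Mbps

1


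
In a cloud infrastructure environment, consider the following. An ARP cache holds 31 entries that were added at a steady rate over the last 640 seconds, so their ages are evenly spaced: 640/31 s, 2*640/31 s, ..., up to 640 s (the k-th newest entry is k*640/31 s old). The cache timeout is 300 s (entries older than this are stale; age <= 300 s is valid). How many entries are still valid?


Ages are k * 640/31 s for k = 1..31 (spacing = 20.6452 s).
Entry k is valid iff k * 640/31 <= 300 iff k <= 31 * 300 / 640 = 14.5312
n_valid = floor(14.5312) = 14
(n_stale = 31 - 14 = 17)

14


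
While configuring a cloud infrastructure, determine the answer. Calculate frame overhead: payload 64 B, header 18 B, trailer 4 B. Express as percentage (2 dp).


Given: payload = 64 B, header = 18 B, trailer = 4 B
Overhead bytes = header + trailer = 18 + 4 = 22
Total frame = payload + overhead = 64 + 22 = 86
Overhead % = 22 / 86 * 100 = 25.5814% -> 25.58% (2 dp)

25.58


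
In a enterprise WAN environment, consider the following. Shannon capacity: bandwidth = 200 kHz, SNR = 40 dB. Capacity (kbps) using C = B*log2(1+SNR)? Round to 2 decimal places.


Given: B = 200 kHz, SNR = 40 dB
SNR linear = 10^(40/10) = 10000
1 + SNR = 10001
log2(10001) = 13.2878566418
C = 200 * 1000 * 13.2878566418 = 2657571.3284 bps
C = 2657.571328 kbps -> 2657.57 kbps (2 dp)

2657.57


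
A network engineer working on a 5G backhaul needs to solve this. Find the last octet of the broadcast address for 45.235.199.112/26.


Given: IP = 45.235.199.112, prefix = /26
Host bits = 32 - 26 = 6
Network last octet = 112 AND mask = 64
Host part size = 2^6 - 1 = 63
Broadcast last octet = 64 OR 63 = 127

127


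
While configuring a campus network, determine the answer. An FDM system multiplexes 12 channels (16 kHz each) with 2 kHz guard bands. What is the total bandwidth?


Given: 12 channels, 16 kHz each, guard = 2 kHz
Channel bandwidth = 12 * 16 = 192 kHz
Guard bands = 11 gaps * 2 kHz = 22 kHz
Total = 192 + 22 = 214 kHz

214


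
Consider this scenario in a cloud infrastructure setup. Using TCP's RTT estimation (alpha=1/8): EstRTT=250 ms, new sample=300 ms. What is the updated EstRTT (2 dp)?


Given: EstRTT = 250 ms, SampleRTT = 300 ms, alpha = 1/8
New EstRTT = (1 - alpha) * EstRTT + alpha * SampleRTT
(7/8) * 250 = 218.75
(1/8) * 300 = 37.5
New EstRTT = 218.75 + 37.5 = 256.25 ms -> 256.25 ms (2 dp)

256.25


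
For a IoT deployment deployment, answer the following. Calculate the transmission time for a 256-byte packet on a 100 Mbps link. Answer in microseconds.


Given: packet = 256 bytes, bandwidth = 100 Mbps
Packet in bits = 256 * 8 = 2048 bits
Bandwidth = 100 * 10^6 = 100000000 bps
Time = 2048 / 100000000 seconds
Time in us = 2048 * 10^6 / 100000000 = 20.48

20.48


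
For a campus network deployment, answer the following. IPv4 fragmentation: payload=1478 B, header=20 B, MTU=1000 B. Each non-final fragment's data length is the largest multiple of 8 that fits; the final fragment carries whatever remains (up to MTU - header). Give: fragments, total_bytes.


Max data per non-final fragment = floor((MTU - header)/8)*8 = floor((1000 - 20)/8)*8 = floor(980/8)*8 = 976 B
Final fragment needs no 8-byte alignment: it can carry up to MTU - header = 980 B
Non-final fragments needed = ceil((payload - 980) / 976) = ceil(498/976) = ceil(0.5102) = 1
Number of fragments = 1 + 1 = 2
Fragment sizes (data): 1 * 976 B + 502 B (last, 502 <= 980 OK)
Total bytes sent = payload + n_frags * header = 1478 + 2*20 = 1478 + 40 = 1518 B

2, 1518


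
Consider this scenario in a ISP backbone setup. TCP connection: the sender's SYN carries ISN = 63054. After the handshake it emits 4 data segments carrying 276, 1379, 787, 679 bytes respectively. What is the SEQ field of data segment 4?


The SYN occupies sequence number ISN = 63054, so the first data byte is ISN + 1 = 63055.
SEQ of data segment i = (ISN + 1) + sum of payload sizes of segments 1..i-1.
Segment 1: SEQ = 63055, payload = 276 bytes
Segment 2: SEQ = 63331, payload = 1379 bytes
Segment 3: SEQ = 64710, payload = 787 bytes
Segment 4: SEQ = 65497, payload = 679 bytes
SEQ of segment 4 = 63055 + 276 + 1379 + 787 = 65497

65497


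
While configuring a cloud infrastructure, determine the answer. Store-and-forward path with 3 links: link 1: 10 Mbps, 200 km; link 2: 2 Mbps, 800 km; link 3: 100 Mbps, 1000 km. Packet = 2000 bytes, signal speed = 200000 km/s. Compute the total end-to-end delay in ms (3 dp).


Packet = 2000 bytes = 16000 bits. Store-and-forward: sum (t_trans + t_prop) per link.
Link 1: t_trans = 16000/(10*10^6) s = 1.6000 ms; t_prop = 200/200000 s = 1.0000 ms; subtotal = 2.6000 ms
Link 2: t_trans = 16000/(2*10^6) s = 8.0000 ms; t_prop = 800/200000 s = 4.0000 ms; subtotal = 12.0000 ms
Link 3: t_trans = 16000/(100*10^6) s = 0.1600 ms; t_prop = 1000/200000 s = 5.0000 ms; subtotal = 5.1600 ms
End-to-end = 2.6000 + 12.0000 + 5.1600 = 19.7600 ms -> 19.760 ms (3 dp)

19.760


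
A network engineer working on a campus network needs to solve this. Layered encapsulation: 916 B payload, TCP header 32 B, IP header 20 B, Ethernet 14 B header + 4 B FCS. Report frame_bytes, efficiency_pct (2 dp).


TCP segment = 916 + 32 = 948 B
IP packet = 948 + 20 = 968 B
Ethernet frame = 968 + 14 + 4 = 986 B
Efficiency = app / frame = 916 / 986 = 0.929006 = 92.9006% -> 92.90% (2 dp)

986, 92.90


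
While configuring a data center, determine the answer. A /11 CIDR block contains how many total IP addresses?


Given: CIDR prefix /11
Host bits = 32 - 11 = 21
Total addresses = 2^21 = 2097152

2097152


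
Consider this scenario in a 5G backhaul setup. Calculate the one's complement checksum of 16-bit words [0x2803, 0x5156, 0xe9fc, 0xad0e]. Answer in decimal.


Given words: [0x2803, 0x5156, 0xe9fc, 0xad0e]
Step 1: Sum all words
Raw sum = 10243 + 20822 + 59900 + 44302 = 135267
Step 2: Fold carry: (4195 + 2) = 4197
One's complement = ~4197 & 0xFFFF = 61338

61338


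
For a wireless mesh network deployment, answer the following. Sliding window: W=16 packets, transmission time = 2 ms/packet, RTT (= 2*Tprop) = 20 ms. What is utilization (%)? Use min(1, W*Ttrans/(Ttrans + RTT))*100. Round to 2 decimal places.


Given: W = 16, Ttrans = 2 ms, RTT = 20 ms (= 2 * Tprop, Tprop = 10 ms)
Cycle time = Ttrans + RTT = 2 + 20 = 22 ms (first packet sent until its ACK returns)
W * Ttrans = 16 * 2 = 32 ms of sending per cycle
W * Ttrans / (Ttrans + RTT) = 32 / 22 = 1.454545
U = min(1, 1.454545) = 1.000000
U% = 100.00%

100.00


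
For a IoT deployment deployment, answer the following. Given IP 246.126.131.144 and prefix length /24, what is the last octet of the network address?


Given: IP = 246.126.131.144, prefix = /24
Subnet mask = 255.255.255.0
Last octet of IP: 144
Last octet of mask: 0
Network last octet = 144 AND 0 = 0

0


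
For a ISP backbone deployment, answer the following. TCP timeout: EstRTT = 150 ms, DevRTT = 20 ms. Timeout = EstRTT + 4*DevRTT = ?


Given: EstRTT = 150 ms, DevRTT = 20 ms
Timeout = EstRTT + 4 * DevRTT
4 * DevRTT = 4 * 20 = 80
Timeout = 150 + 80 = 230 ms

230


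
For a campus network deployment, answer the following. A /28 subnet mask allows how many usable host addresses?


Given: subnet mask /28
Host bits = 32 - 28 = 4
Total addresses = 2^4 = 16
Usable hosts = 16 - 2 (network + broadcast) = 14

14


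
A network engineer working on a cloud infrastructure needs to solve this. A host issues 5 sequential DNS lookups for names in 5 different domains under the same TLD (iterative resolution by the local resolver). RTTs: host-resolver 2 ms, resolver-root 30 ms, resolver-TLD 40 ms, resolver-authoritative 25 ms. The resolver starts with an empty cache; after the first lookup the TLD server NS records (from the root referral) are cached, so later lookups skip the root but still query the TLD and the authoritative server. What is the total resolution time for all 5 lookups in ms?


Lookup 1 (cold cache): local + root + TLD + auth = 2 + 30 + 40 + 25 = 97 ms
Lookups 2..5 (TLD NS cached -> skip root; new domain -> still ask TLD and auth): local + TLD + auth = 2 + 40 + 25 = 67 ms each
Remaining 4 lookups: 4 * 67 = 268 ms
Total = 97 + 268 = 365 ms

365


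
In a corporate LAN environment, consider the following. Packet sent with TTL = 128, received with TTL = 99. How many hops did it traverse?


Given: initial TTL = 128, received TTL = 99
Hops = initial TTL - received TTL
Hops = 128 - 99 = 29

29


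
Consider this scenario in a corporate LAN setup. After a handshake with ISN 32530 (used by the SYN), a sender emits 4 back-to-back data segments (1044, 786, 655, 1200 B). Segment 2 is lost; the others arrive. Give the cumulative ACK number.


SYN uses sequence number 32530; first data byte = ISN + 1 = 32531.
Segment 1: SEQ = 32531, len = 1044 B, covers [32531, 33574]
Segment 2: SEQ = 33575, len = 786 B, covers [33575, 34360] [LOST]
Segment 3: SEQ = 34361, len = 655 B, covers [34361, 35015]
Segment 4: SEQ = 35016, len = 1200 B, covers [35016, 36215]
In-order data received: bytes [32531, 33574] (segments 1..1).
Segment 2 missing -> gap begins at byte 33575; later segments buffered out of order.
Cumulative ACK = next expected in-order byte = 32531 + 1044 = 33575

33575


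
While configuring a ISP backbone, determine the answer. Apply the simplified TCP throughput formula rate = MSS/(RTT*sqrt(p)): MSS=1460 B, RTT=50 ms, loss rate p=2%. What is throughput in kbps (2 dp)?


Given: MSS = 1460 bytes, RTT = 50 ms, loss = 2%
RTT in seconds = 50 / 1000 = 0.05
Loss rate = 2% = 0.02
sqrt(loss) = sqrt(0.02) = 0.141421356237
Throughput (bytes/s) = 1460 / (0.05 * 0.141421356237) = 206475.1801
Throughput (kbps) = 206475.1801 * 8 / 1000 = 1651.801441 -> 1651.80 kbps (2 dp)

1651.80


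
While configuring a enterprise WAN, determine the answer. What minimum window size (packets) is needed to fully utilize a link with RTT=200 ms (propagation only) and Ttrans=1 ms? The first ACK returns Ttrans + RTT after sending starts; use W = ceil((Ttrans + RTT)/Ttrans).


Given: Ttrans = 1 ms, RTT = 200 ms (= 2 * Tprop, Tprop = 100 ms)
Time until first ACK returns = Ttrans + RTT = 1 + 200 = 201 ms
Need W * Ttrans >= Ttrans + RTT  ->  W >= (Ttrans + RTT) / Ttrans
(Ttrans + RTT) / Ttrans = 201 / 1 = 201
W_min = ceil(201) = 201

201


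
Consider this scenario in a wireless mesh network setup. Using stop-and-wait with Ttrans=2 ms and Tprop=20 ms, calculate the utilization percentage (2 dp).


Given: Ttrans = 2 ms, Tprop = 20 ms
RTT = 2 * Tprop = 2 * 20 = 40 ms
U = Ttrans / (Ttrans + RTT)
U = 2 / (2 + 40)
U = 2 / 42 = 0.047619
U% = 4.76%

4.76


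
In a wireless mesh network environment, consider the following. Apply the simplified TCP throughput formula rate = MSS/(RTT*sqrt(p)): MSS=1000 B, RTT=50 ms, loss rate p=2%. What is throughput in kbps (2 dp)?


Given: MSS = 1000 bytes, RTT = 50 ms, loss = 2%
RTT in seconds = 50 / 1000 = 0.05
Loss rate = 2% = 0.02
sqrt(loss) = sqrt(0.02) = 0.141421356237
Throughput (bytes/s) = 1000 / (0.05 * 0.141421356237) = 141421.3562
Throughput (kbps) = 141421.3562 * 8 / 1000 = 1131.370850 -> 1131.37 kbps (2 dp)

1131.37


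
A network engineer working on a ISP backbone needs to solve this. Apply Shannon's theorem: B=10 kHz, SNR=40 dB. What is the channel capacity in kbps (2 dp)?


Given: B = 10 kHz, SNR = 40 dB
SNR linear = 10^(40/10) = 10000
1 + SNR = 10001
log2(10001) = 13.2878566418
C = 10 * 1000 * 13.2878566418 = 132878.5664 bps
C = 132.878566 kbps -> 132.88 kbps (2 dp)

132.88


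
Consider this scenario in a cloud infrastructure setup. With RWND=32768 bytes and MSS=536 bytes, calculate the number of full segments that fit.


Given: RWND = 32768 bytes, MSS = 536 bytes
Full segments = floor(RWND / MSS)
Full segments = floor(32768 / 536)
Full segments = floor(61.1343) = 61

61


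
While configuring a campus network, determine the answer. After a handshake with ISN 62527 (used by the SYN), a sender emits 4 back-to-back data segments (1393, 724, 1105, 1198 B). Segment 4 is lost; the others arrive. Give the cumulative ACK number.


SYN uses sequence number 62527; first data byte = ISN + 1 = 62528.
Segment 1: SEQ = 62528, len = 1393 B, covers [62528, 63920]
Segment 2: SEQ = 63921, len = 724 B, covers [63921, 64644]
Segment 3: SEQ = 64645, len = 1105 B, covers [64645, 65749]
Segment 4: SEQ = 65750, len = 1198 B, covers [65750, 66947] [LOST]
In-order data received: bytes [62528, 65749] (segments 1..3).
Segment 4 missing -> gap begins at byte 65750.
Cumulative ACK = next expected in-order byte = 62528 + 1393 + 724 + 1105 = 65750

65750


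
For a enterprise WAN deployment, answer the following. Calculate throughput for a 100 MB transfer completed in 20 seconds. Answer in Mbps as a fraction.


Given: file = 100 MB, time = 20 s
File in Mb = 100 * 8 = 800 Mb
Throughput = 800 / 20 Mbps
Throughput = 40 Mbps

40


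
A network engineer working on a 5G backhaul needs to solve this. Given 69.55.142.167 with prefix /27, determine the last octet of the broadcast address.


Given: IP = 69.55.142.167, prefix = /27
Host bits = 32 - 27 = 5
Network last octet = 167 AND mask = 160
Host part size = 2^5 - 1 = 31
Broadcast last octet = 160 OR 31 = 191

191


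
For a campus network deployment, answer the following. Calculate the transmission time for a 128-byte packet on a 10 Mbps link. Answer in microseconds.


Given: packet = 128 bytes, bandwidth = 10 Mbps
Packet in bits = 128 * 8 = 1024 bits
Bandwidth = 10 * 10^6 = 10000000 bps
Time = 1024 / 10000000 seconds
Time in us = 1024 * 10^6 / 10000000 = 102.4

102.4


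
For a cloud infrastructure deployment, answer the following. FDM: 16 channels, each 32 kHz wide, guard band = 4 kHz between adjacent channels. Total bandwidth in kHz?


Given: 16 channels, 32 kHz each, guard = 4 kHz
Channel bandwidth = 16 * 32 = 512 kHz
Guard bands = 15 gaps * 4 kHz = 60 kHz
Total = 512 + 60 = 572 kHz

572


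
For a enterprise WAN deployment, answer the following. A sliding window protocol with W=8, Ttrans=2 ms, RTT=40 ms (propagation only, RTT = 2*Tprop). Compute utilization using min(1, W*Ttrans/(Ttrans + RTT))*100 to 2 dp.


Given: W = 8, Ttrans = 2 ms, RTT = 40 ms (= 2 * Tprop, Tprop = 20 ms)
Cycle time = Ttrans + RTT = 2 + 40 = 42 ms (first packet sent until its ACK returns)
W * Ttrans = 8 * 2 = 16 ms of sending per cycle
W * Ttrans / (Ttrans + RTT) = 16 / 42 = 0.380952
U = min(1, 0.380952) = 0.380952
U% = 38.10%

38.10


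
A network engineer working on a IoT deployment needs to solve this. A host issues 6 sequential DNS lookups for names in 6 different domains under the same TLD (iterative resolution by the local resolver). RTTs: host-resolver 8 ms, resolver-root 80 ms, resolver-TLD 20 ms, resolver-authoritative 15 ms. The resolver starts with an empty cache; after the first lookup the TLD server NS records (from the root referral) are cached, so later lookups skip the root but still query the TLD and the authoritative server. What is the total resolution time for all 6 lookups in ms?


Lookup 1 (cold cache): local + root + TLD + auth = 8 + 80 + 20 + 15 = 123 ms
Lookups 2..6 (TLD NS cached -> skip root; new domain -> still ask TLD and auth): local + TLD + auth = 8 + 20 + 15 = 43 ms each
Remaining 5 lookups: 5 * 43 = 215 ms
Total = 123 + 215 = 338 ms

338


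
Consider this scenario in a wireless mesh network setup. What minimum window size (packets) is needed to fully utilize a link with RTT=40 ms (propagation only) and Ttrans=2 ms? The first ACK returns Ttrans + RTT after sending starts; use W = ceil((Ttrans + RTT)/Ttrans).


Given: Ttrans = 2 ms, RTT = 40 ms (= 2 * Tprop, Tprop = 20 ms)
Time until first ACK returns = Ttrans + RTT = 2 + 40 = 42 ms
Need W * Ttrans >= Ttrans + RTT  ->  W >= (Ttrans + RTT) / Ttrans
(Ttrans + RTT) / Ttrans = 42 / 2 = 21
W_min = ceil(21) = 21

21


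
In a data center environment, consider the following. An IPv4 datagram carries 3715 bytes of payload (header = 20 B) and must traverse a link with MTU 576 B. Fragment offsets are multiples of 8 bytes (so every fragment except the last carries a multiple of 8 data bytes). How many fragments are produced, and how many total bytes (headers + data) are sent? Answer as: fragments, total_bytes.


Max data per non-final fragment = floor((MTU - header)/8)*8 = floor((576 - 20)/8)*8 = floor(556/8)*8 = 552 B
Final fragment needs no 8-byte alignment: it can carry up to MTU - header = 556 B
Non-final fragments needed = ceil((payload - 556) / 552) = ceil(3159/552) = ceil(5.7228) = 6
Number of fragments = 6 + 1 = 7
Fragment sizes (data): 6 * 552 B + 403 B (last, 403 <= 556 OK)
Total bytes sent = payload + n_frags * header = 3715 + 7*20 = 3715 + 140 = 3855 B

7, 3855
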